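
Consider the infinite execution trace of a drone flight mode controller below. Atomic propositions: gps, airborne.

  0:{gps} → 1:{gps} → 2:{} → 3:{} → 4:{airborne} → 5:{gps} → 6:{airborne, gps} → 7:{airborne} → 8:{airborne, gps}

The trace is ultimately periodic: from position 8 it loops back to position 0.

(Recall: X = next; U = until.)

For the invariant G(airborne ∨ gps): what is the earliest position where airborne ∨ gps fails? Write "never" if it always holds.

Check airborne ∨ gps at each position in order: 0 ✓, 1 ✓.
At position 2 the labels are {}, so airborne ∨ gps is false there. This is the first violation.

2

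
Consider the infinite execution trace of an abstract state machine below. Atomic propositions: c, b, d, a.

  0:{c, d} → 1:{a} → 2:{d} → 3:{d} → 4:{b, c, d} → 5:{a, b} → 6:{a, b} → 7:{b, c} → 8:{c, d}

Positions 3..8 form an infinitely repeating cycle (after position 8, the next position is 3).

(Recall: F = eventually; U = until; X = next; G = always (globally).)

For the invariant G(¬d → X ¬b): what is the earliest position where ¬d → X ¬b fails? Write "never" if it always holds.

Check ¬d → X ¬b at each position in order: 0 ✓, 1 ✓, 2 ✓, 3 ✓, 4 ✓.
At position 5 the labels are {a, b} and the next position 6 has {a, b}, so ¬d → X ¬b is false there. This is the first violation.

5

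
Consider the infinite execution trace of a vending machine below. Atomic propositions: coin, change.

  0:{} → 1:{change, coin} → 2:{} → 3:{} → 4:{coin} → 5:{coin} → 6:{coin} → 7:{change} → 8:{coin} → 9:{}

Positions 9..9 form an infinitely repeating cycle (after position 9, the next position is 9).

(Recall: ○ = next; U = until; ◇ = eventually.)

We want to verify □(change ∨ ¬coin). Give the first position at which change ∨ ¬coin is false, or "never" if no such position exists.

Check change ∨ ¬coin at each position in order: 0 ✓, 1 ✓, 2 ✓, 3 ✓.
At position 4 the labels are {coin}, so change ∨ ¬coin is false there. This is the first violation.

4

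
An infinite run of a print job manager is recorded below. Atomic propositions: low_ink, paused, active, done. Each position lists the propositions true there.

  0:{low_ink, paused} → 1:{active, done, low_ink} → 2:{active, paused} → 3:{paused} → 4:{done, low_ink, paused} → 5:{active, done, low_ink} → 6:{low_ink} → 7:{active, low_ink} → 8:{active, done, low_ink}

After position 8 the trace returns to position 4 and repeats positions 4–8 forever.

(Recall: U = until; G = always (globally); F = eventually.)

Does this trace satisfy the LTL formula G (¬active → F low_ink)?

¬active → F low_ink holds at every position 0..8, and those are all positions ever visited, so G (¬active → F low_ink) holds.
Positions where ¬active holds: 0, 3, 4, 6.
Check F low_ink at each: 0→ok, 3→ok, 4→ok, 6→ok.

Yes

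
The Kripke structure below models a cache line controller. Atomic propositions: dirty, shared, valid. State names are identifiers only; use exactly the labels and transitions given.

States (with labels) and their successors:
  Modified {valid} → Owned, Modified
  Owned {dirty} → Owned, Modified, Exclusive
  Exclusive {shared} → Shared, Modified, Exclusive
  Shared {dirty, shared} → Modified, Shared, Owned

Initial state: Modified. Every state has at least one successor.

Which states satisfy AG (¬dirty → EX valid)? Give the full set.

{Modified, Owned, Exclusive, Shared}

States satisfying ¬dirty → EX valid: {Modified, Owned, Exclusive, Shared}.
States satisfying AG (¬dirty → EX valid): {Modified, Owned, Exclusive, Shared}.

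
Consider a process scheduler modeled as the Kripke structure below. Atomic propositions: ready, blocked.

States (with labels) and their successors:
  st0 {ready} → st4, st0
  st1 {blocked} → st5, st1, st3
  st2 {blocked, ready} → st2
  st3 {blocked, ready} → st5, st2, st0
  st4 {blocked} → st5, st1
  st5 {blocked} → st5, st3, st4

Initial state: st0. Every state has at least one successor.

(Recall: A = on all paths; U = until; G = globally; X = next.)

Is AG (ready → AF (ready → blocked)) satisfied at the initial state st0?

No

States satisfying ready → AF (ready → blocked): {st1, st2, st3, st4, st5}.
States satisfying AG (ready → AF (ready → blocked)): {st2}.
st0 is reachable from st0 and violates ready → AF (ready → blocked), so AG fails at st0.
st0 ∉ Sat(AG (ready → AF (ready → blocked))).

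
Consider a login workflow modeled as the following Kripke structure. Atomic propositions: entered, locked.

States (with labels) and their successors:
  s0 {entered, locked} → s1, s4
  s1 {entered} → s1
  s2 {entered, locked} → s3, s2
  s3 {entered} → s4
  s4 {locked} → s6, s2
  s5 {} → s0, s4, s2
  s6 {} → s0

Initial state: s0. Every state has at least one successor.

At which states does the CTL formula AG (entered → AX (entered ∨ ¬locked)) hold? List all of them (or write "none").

{s1}

States satisfying entered → AX (entered ∨ ¬locked): {s1, s2, s4, s5, s6}.
States satisfying AG (entered → AX (entered ∨ ¬locked)): {s1}.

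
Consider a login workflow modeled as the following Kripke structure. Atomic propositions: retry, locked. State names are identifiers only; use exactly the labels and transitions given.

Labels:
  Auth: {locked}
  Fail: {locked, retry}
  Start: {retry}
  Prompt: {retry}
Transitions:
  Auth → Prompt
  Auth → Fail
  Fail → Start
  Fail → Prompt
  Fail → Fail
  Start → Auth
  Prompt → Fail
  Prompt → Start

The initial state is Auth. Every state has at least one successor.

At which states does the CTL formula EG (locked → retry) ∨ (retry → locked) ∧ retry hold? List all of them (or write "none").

{Fail, Prompt}

States satisfying locked → retry: {Fail, Start, Prompt}.
States satisfying EG (locked → retry): {Fail, Prompt}.
States satisfying retry → locked: {Auth, Fail}.
States satisfying (retry → locked) ∧ retry: {Fail}.
States satisfying EG (locked → retry) ∨ (retry → locked) ∧ retry: {Fail, Prompt}.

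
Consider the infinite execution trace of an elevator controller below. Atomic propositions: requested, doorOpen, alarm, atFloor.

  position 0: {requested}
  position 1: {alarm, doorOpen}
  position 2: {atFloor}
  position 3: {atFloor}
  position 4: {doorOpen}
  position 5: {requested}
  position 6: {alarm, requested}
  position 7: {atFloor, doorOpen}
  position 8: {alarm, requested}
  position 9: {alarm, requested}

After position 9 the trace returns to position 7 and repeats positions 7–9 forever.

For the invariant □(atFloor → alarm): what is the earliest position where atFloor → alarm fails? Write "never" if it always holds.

2

Check atFloor → alarm at each position in order: 0 ✓, 1 ✓.
At position 2 the labels are {atFloor}, so atFloor → alarm is false there. This is the first violation.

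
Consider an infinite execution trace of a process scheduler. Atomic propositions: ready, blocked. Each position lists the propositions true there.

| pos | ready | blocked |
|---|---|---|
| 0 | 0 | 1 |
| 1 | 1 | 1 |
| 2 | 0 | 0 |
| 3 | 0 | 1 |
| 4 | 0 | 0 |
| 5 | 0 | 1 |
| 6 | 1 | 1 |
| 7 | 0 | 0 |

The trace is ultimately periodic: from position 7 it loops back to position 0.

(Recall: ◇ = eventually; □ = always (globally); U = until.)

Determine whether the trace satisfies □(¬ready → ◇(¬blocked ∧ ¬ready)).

Yes

¬ready → ◇(¬blocked ∧ ¬ready) holds at every position 0..7, and those are all positions ever visited, so □(¬ready → ◇(¬blocked ∧ ¬ready)) holds.
Positions where ¬ready holds: 0, 2, 3, 4, 5, 7.
Check ◇(¬blocked ∧ ¬ready) at each: 0→ok, 2→ok, 3→ok, 4→ok, 5→ok, 7→ok.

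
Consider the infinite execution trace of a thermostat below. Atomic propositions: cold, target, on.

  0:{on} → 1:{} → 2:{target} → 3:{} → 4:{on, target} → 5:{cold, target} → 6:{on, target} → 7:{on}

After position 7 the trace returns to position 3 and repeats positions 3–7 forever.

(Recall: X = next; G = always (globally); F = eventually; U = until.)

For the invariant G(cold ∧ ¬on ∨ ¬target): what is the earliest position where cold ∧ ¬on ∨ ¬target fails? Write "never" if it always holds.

Check cold ∧ ¬on ∨ ¬target at each position in order: 0 ✓, 1 ✓.
At position 2 the labels are {target}, so cold ∧ ¬on ∨ ¬target is false there. This is the first violation.

2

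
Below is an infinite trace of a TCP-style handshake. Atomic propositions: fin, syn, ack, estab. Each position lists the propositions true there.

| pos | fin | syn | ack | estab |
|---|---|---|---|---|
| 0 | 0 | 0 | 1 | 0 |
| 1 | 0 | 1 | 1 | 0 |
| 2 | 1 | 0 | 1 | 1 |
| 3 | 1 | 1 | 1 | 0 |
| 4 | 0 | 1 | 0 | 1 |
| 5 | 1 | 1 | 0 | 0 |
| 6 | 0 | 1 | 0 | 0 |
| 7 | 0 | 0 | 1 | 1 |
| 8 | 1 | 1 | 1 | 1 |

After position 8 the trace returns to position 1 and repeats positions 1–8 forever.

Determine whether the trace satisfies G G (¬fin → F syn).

Satisfied

G (¬fin → F syn) holds at every position 0..8, and those are all positions ever visited, so G G (¬fin → F syn) holds.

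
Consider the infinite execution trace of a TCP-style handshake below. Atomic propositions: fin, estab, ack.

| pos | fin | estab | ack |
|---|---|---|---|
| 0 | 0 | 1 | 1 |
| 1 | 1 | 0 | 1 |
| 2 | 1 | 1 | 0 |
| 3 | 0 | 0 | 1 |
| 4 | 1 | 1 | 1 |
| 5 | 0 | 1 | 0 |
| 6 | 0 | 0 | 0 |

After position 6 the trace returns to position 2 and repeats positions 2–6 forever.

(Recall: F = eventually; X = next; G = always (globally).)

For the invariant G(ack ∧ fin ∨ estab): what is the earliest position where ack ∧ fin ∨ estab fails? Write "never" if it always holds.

Check ack ∧ fin ∨ estab at each position in order: 0 ✓, 1 ✓, 2 ✓.
At position 3 the labels are {ack}, so ack ∧ fin ∨ estab is false there. This is the first violation.

3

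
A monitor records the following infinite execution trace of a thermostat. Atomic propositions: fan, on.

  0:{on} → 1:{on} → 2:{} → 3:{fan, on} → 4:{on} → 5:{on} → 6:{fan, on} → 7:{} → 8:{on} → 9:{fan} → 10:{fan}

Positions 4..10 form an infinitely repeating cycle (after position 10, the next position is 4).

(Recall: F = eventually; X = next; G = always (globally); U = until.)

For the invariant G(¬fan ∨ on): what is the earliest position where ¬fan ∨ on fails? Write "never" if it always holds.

9

Check ¬fan ∨ on at each position in order: 0 ✓, 1 ✓, 2 ✓, 3 ✓, 4 ✓, 5 ✓, 6 ✓, 7 ✓, 8 ✓.
At position 9 the labels are {fan}, so ¬fan ∨ on is false there. This is the first violation.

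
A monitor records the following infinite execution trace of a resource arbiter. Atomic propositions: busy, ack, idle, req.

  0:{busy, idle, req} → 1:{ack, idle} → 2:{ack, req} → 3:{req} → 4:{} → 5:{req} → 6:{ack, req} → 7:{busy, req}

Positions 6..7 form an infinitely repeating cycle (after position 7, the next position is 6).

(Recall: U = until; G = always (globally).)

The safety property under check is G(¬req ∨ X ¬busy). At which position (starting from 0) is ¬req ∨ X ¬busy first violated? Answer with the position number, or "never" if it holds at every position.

Check ¬req ∨ X ¬busy at each position in order: 0 ✓, 1 ✓, 2 ✓, 3 ✓, 4 ✓, 5 ✓.
At position 6 the labels are {ack, req} and the next position 7 has {busy, req}, so ¬req ∨ X ¬busy is false there. This is the first violation.

6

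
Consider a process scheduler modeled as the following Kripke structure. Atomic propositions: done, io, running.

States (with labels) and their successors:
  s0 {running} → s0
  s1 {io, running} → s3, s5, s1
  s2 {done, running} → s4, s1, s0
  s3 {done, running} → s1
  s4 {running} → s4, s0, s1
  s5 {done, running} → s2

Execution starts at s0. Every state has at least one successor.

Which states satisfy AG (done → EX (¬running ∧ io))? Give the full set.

States satisfying done → EX (¬running ∧ io): {s0, s1, s4}.
States satisfying AG (done → EX (¬running ∧ io)): {s0}.

{s0}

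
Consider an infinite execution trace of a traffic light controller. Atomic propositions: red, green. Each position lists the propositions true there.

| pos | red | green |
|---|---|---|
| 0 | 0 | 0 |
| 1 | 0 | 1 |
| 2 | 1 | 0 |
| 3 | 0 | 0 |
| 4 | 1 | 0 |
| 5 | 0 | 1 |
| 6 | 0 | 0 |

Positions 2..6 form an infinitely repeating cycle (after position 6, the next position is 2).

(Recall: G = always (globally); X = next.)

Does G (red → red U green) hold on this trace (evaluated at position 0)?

Does not hold

red → red U green must hold at every position from 0 onward. It fails at position 2, so G (red → red U green) is false.
Positions where red holds: 2, 4.
Check red U green at each: 2→fails, 4→ok.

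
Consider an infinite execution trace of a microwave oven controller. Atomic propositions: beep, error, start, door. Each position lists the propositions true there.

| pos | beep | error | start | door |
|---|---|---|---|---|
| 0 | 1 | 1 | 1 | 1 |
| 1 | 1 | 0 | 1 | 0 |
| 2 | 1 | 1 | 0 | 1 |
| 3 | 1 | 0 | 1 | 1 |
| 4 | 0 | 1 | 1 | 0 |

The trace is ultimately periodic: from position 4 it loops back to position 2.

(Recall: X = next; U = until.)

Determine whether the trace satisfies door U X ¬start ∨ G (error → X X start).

Walking from position 0: X ¬start first holds at position 1, and door holds at every earlier position along the way, so door U X ¬start holds.
error → X X start must hold at every position from 0 onward. It fails at position 0, so G (error → X X start) is false.
Positions where error holds: 0, 2, 4.
Check X X start at each: 0→fails, 2→ok, 4→ok.
At position 0: door U X ¬start is true; G (error → X X start) is false; so door U X ¬start ∨ G (error → X X start) is true.

Satisfied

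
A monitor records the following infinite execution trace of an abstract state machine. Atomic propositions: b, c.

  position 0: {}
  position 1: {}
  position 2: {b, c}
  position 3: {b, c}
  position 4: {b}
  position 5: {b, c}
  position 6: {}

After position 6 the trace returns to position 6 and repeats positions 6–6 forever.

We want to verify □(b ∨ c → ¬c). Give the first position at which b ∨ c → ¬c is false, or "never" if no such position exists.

Check b ∨ c → ¬c at each position in order: 0 ✓, 1 ✓.
At position 2 the labels are {b, c}, so b ∨ c → ¬c is false there. This is the first violation.

2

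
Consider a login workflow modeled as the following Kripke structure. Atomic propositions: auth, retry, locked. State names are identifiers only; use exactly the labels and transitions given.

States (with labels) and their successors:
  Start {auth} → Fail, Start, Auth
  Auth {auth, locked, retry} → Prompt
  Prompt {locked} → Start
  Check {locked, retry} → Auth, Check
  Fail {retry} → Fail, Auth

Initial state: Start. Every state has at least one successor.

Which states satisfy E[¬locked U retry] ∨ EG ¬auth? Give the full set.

{Start, Auth, Check, Fail}

States satisfying ¬locked: {Start, Fail}.
States satisfying retry: {Auth, Check, Fail}.
States satisfying E[¬locked U retry]: {Start, Auth, Check, Fail}.
States satisfying ¬auth: {Prompt, Check, Fail}.
States satisfying EG ¬auth: {Check, Fail}.
States satisfying E[¬locked U retry] ∨ EG ¬auth: {Start, Auth, Check, Fail}.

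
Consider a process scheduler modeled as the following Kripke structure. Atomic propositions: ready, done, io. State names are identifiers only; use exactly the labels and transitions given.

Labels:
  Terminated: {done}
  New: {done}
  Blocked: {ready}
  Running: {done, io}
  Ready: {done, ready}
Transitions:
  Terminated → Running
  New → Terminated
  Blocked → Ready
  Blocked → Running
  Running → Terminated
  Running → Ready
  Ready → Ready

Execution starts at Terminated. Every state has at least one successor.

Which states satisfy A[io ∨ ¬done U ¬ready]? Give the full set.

States satisfying io ∨ ¬done: {Blocked, Running}.
States satisfying ¬ready: {Terminated, New, Running}.
States satisfying A[io ∨ ¬done U ¬ready]: {Terminated, New, Running}.

{Terminated, New, Running}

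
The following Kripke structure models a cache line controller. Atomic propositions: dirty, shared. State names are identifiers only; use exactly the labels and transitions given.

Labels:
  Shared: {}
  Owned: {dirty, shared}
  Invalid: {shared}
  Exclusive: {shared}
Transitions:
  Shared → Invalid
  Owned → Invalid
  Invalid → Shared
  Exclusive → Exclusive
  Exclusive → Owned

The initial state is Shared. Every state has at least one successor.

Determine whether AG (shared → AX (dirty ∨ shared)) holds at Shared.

No

States satisfying shared → AX (dirty ∨ shared): {Shared, Owned, Exclusive}.
States satisfying AG (shared → AX (dirty ∨ shared)): ∅.
Invalid is reachable from Shared and violates shared → AX (dirty ∨ shared), so AG fails at Shared.
Shared ∉ Sat(AG (shared → AX (dirty ∨ shared))).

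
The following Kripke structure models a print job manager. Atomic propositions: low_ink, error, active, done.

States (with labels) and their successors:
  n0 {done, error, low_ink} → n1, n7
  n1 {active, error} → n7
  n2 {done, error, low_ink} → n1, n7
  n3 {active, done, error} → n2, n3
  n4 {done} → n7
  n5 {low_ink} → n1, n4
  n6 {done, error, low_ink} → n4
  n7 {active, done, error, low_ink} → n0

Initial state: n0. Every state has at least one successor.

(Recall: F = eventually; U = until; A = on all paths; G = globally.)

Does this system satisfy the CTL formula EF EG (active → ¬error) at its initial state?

States satisfying EG (active → ¬error): ∅.
States satisfying EF EG (active → ¬error): ∅.
No suitable path/successor from n0 witnesses the formula.
n0 ∉ Sat(EF EG (active → ¬error)).

Violated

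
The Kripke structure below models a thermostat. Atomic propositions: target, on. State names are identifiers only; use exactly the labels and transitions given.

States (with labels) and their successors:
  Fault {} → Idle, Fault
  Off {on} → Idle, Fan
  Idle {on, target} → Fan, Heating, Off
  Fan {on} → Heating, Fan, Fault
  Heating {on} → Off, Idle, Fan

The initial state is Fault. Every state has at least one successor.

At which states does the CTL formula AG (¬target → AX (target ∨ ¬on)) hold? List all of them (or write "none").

none

States satisfying ¬target → AX (target ∨ ¬on): {Fault, Idle}.
States satisfying AG (¬target → AX (target ∨ ¬on)): ∅.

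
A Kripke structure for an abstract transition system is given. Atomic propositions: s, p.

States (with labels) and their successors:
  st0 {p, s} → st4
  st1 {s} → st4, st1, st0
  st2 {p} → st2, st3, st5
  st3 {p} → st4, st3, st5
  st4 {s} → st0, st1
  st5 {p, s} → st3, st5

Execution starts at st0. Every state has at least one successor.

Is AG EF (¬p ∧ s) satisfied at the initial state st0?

Holds

States satisfying EF (¬p ∧ s): {st0, st1, st2, st3, st4, st5}.
States satisfying AG EF (¬p ∧ s): {st0, st1, st2, st3, st4, st5}.
Every state reachable from st0 satisfies EF (¬p ∧ s).
st0 ∈ Sat(AG EF (¬p ∧ s)).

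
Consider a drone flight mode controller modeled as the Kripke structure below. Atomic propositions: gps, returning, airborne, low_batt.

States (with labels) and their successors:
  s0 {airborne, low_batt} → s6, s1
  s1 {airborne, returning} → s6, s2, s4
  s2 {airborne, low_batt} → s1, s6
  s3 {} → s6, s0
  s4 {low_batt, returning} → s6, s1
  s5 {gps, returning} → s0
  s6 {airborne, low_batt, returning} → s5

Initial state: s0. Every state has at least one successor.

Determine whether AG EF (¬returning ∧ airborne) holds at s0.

States satisfying EF (¬returning ∧ airborne): {s0, s1, s2, s3, s4, s5, s6}.
States satisfying AG EF (¬returning ∧ airborne): {s0, s1, s2, s3, s4, s5, s6}.
Every state reachable from s0 satisfies EF (¬returning ∧ airborne).
s0 ∈ Sat(AG EF (¬returning ∧ airborne)).

Holds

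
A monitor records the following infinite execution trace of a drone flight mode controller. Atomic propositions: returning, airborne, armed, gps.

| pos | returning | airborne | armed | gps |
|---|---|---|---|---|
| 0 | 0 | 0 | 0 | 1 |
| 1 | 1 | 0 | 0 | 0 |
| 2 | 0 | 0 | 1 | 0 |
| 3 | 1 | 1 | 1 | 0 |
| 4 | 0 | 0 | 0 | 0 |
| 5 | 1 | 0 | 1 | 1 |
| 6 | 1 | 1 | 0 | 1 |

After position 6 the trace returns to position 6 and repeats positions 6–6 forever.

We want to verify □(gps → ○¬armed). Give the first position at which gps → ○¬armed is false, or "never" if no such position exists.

gps → ○¬armed holds at every position 0..6, and those are all the positions the trace ever visits, so the invariant □(gps → ○¬armed) is never violated.

never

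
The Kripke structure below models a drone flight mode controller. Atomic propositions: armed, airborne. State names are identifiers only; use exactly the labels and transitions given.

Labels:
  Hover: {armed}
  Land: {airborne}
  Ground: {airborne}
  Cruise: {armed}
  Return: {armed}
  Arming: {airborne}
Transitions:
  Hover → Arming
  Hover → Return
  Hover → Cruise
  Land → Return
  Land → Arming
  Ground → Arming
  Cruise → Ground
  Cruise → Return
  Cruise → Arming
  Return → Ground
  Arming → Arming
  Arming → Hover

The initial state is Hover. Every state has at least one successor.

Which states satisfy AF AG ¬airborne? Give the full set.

States satisfying AG ¬airborne: ∅.
States satisfying AF AG ¬airborne: ∅.

none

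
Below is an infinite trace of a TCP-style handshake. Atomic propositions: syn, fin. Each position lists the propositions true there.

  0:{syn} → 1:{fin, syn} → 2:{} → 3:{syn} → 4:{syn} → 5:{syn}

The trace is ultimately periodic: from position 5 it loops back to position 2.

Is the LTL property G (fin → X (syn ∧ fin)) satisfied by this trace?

No

fin → X (syn ∧ fin) must hold at every position from 0 onward. It fails at position 1, so G (fin → X (syn ∧ fin)) is false.
Positions where fin holds: 1.
Check X (syn ∧ fin) at each: 1→fails.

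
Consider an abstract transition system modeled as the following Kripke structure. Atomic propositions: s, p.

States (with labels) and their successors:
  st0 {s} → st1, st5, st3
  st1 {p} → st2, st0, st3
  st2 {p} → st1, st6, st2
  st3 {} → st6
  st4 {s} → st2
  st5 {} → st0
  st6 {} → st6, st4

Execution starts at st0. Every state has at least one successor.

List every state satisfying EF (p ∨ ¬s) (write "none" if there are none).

{st0, st1, st2, st3, st4, st5, st6}

States satisfying p ∨ ¬s: {st1, st2, st3, st5, st6}.
States satisfying EF (p ∨ ¬s): {st0, st1, st2, st3, st4, st5, st6}.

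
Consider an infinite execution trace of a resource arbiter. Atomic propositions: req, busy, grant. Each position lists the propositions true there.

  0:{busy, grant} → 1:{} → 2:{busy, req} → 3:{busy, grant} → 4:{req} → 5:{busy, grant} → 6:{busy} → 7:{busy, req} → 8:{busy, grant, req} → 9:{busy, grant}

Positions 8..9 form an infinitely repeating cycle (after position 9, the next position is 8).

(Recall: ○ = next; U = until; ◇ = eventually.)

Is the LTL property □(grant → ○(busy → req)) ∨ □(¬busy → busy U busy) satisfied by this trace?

grant → ○(busy → req) must hold at every position from 0 onward. It fails at position 5, so □(grant → ○(busy → req)) is false.
Positions where grant holds: 0, 3, 5, 8, 9.
Check ○(busy → req) at each: 0→ok, 3→ok, 5→fails, 8→fails, 9→ok.
¬busy → busy U busy must hold at every position from 0 onward. It fails at position 1, so □(¬busy → busy U busy) is false.
Positions where ¬busy holds: 1, 4.
Check busy U busy at each: 1→fails, 4→fails.
At position 0: □(grant → ○(busy → req)) is false; □(¬busy → busy U busy) is false; so □(grant → ○(busy → req)) ∨ □(¬busy → busy U busy) is false.

No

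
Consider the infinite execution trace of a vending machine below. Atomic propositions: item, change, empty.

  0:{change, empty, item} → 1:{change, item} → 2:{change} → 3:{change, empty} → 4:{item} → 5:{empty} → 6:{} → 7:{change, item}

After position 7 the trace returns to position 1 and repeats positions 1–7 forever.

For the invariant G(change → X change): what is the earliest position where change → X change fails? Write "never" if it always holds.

3

Check change → X change at each position in order: 0 ✓, 1 ✓, 2 ✓.
At position 3 the labels are {change, empty} and the next position 4 has {item}, so change → X change is false there. This is the first violation.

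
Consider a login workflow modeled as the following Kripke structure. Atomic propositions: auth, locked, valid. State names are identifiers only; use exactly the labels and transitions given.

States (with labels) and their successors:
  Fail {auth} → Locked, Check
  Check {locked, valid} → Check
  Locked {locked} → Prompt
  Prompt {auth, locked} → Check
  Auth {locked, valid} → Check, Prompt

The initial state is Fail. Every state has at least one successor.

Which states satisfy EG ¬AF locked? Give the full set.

none

States satisfying ¬AF locked: ∅.
States satisfying EG ¬AF locked: ∅.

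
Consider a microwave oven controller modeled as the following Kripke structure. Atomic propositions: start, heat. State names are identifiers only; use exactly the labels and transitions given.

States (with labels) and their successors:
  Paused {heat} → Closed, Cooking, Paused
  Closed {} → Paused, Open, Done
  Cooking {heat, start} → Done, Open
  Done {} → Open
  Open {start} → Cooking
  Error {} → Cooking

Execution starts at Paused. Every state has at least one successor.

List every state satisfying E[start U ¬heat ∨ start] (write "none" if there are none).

{Closed, Cooking, Done, Open, Error}

States satisfying start: {Cooking, Open}.
States satisfying ¬heat ∨ start: {Closed, Cooking, Done, Open, Error}.
States satisfying E[start U ¬heat ∨ start]: {Closed, Cooking, Done, Open, Error}.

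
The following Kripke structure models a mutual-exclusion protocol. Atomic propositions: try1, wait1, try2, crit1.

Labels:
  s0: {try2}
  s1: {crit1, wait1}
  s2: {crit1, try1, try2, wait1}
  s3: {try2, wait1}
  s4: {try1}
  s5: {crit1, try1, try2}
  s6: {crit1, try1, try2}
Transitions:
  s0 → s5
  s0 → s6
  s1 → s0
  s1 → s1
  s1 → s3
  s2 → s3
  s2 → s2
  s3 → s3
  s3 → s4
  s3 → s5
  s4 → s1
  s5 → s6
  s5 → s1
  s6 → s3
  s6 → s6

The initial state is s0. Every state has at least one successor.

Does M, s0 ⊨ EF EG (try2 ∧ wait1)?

Satisfied

States satisfying EG (try2 ∧ wait1): {s2, s3}.
States satisfying EF EG (try2 ∧ wait1): {s0, s1, s2, s3, s4, s5, s6}.
Some path from s0 reaches a state where EG (try2 ∧ wait1) holds.
s0 ∈ Sat(EF EG (try2 ∧ wait1)).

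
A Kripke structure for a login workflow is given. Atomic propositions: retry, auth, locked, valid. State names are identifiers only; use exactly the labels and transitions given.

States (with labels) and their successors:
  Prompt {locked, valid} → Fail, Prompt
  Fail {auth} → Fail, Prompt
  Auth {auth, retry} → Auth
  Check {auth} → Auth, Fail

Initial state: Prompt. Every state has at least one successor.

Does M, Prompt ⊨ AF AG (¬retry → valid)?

States satisfying AG (¬retry → valid): {Auth}.
States satisfying AF AG (¬retry → valid): {Auth}.
There is a path from Prompt along which AG (¬retry → valid) never holds.
Prompt ∉ Sat(AF AG (¬retry → valid)).

Does not hold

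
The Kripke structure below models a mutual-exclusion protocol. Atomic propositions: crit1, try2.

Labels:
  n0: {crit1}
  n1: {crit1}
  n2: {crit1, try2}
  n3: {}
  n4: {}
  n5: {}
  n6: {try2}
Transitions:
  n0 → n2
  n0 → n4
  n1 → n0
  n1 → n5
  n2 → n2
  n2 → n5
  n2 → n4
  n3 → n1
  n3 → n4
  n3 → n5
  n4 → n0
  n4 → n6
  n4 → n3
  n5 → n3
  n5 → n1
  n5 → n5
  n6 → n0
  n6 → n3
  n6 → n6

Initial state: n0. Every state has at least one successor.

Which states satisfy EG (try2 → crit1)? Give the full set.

States satisfying try2 → crit1: {n0, n1, n2, n3, n4, n5}.
States satisfying EG (try2 → crit1): {n0, n1, n2, n3, n4, n5}.

{n0, n1, n2, n3, n4, n5}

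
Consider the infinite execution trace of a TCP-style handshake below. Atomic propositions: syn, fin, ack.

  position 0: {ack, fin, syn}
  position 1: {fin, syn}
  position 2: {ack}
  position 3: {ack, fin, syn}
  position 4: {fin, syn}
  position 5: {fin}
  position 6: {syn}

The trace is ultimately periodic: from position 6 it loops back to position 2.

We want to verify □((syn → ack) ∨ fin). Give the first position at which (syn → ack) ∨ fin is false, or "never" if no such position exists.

6

Check (syn → ack) ∨ fin at each position in order: 0 ✓, 1 ✓, 2 ✓, 3 ✓, 4 ✓, 5 ✓.
At position 6 the labels are {syn}, so (syn → ack) ∨ fin is false there. This is the first violation.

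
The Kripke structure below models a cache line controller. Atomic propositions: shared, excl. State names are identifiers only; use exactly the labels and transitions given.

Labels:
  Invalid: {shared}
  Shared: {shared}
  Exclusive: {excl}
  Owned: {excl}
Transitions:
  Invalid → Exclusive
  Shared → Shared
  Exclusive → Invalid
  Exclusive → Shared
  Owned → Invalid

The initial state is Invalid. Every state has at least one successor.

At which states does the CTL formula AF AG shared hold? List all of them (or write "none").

States satisfying AG shared: {Shared}.
States satisfying AF AG shared: {Shared}.

{Shared}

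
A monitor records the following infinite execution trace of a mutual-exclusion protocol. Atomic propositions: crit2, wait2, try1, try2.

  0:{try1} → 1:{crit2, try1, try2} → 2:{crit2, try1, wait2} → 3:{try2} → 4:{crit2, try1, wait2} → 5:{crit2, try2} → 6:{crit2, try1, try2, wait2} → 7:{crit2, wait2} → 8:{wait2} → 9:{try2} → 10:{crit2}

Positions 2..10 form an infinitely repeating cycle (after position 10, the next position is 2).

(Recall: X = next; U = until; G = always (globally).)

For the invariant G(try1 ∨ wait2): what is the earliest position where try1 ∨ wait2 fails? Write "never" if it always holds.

Check try1 ∨ wait2 at each position in order: 0 ✓, 1 ✓, 2 ✓.
At position 3 the labels are {try2}, so try1 ∨ wait2 is false there. This is the first violation.

3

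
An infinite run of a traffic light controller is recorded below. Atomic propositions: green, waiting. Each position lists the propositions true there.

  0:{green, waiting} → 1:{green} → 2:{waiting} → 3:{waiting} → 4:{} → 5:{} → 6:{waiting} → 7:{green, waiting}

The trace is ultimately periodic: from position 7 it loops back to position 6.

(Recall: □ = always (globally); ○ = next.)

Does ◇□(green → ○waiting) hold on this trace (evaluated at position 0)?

□(green → ○waiting) holds at position 1, which is reachable from 0, so ◇□(green → ○waiting) holds.

Holds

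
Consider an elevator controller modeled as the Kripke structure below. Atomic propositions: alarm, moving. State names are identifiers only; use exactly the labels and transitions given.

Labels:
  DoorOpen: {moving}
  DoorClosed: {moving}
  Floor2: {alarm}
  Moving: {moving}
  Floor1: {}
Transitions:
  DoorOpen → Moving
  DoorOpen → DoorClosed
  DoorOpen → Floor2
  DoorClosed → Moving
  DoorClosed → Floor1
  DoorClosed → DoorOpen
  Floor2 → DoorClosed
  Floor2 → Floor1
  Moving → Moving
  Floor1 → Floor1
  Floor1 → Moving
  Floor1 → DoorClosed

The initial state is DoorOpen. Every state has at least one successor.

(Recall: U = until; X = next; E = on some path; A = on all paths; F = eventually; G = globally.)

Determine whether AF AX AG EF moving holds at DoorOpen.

States satisfying AX AG EF moving: {DoorOpen, DoorClosed, Floor2, Moving, Floor1}.
States satisfying AF AX AG EF moving: {DoorOpen, DoorClosed, Floor2, Moving, Floor1}.
DoorOpen ∈ Sat(AF AX AG EF moving).

Satisfied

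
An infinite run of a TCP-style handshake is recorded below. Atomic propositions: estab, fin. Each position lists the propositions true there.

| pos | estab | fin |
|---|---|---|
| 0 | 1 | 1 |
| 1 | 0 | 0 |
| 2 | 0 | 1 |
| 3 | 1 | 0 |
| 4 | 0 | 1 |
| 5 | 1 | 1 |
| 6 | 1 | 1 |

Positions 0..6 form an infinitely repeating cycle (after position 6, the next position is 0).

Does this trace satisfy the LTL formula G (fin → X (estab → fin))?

fin → X (estab → fin) must hold at every position from 0 onward. It fails at position 2, so G (fin → X (estab → fin)) is false.
Positions where fin holds: 0, 2, 4, 5, 6.
Check X (estab → fin) at each: 0→ok, 2→fails, 4→ok, 5→ok, 6→ok.

Violated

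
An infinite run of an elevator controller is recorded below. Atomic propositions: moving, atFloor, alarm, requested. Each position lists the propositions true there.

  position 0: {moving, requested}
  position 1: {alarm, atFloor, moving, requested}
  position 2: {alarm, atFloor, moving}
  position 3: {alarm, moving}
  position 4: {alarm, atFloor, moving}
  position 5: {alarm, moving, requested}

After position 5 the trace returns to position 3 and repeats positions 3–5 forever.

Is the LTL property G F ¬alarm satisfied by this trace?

F ¬alarm must hold at every position from 0 onward. It fails at position 1, so G F ¬alarm is false.

Does not hold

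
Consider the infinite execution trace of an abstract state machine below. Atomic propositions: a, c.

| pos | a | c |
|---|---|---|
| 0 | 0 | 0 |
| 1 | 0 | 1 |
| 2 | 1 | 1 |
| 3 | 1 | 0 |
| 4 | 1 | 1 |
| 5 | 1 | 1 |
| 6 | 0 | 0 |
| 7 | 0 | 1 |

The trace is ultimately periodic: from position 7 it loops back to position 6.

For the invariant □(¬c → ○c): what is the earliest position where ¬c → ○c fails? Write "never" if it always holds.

¬c → ○c holds at every position 0..7, and those are all the positions the trace ever visits, so the invariant □(¬c → ○c) is never violated.

never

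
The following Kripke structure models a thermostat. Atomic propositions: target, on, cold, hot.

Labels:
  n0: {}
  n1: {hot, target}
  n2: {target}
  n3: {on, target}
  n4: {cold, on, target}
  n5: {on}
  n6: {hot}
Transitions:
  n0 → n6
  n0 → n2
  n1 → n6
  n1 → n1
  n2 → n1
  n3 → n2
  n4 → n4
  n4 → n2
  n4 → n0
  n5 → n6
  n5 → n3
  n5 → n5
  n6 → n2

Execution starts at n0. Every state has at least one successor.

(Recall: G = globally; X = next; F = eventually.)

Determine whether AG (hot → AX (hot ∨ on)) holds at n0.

States satisfying hot → AX (hot ∨ on): {n0, n1, n2, n3, n4, n5}.
States satisfying AG (hot → AX (hot ∨ on)): ∅.
n6 is reachable from n0 and violates hot → AX (hot ∨ on), so AG fails at n0.
n0 ∉ Sat(AG (hot → AX (hot ∨ on))).

Does not hold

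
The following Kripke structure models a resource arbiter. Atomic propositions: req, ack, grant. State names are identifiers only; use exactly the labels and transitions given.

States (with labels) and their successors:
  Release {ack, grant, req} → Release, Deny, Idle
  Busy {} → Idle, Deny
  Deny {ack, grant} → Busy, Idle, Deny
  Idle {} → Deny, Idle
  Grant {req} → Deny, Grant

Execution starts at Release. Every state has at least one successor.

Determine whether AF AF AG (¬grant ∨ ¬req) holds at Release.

Violated

States satisfying AF AG (¬grant ∨ ¬req): {Busy, Deny, Idle, Grant}.
States satisfying AF AF AG (¬grant ∨ ¬req): {Busy, Deny, Idle, Grant}.
There is a path from Release along which AF AG (¬grant ∨ ¬req) never holds.
Release ∉ Sat(AF AF AG (¬grant ∨ ¬req)).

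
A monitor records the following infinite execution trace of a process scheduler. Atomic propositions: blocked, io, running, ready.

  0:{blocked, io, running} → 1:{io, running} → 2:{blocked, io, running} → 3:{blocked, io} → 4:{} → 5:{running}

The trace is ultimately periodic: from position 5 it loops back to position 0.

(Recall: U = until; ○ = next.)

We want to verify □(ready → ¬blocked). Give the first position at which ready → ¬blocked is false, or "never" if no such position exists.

ready → ¬blocked holds at every position 0..5, and those are all the positions the trace ever visits, so the invariant □(ready → ¬blocked) is never violated.

never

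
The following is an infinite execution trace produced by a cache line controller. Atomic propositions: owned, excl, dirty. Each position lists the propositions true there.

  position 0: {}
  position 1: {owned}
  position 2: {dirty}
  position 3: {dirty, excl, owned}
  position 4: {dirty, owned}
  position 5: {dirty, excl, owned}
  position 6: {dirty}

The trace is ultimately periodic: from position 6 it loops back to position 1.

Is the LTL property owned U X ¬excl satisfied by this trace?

Walking from position 0: X ¬excl first holds at position 0, and owned holds at every earlier position along the way, so owned U X ¬excl holds.

Satisfied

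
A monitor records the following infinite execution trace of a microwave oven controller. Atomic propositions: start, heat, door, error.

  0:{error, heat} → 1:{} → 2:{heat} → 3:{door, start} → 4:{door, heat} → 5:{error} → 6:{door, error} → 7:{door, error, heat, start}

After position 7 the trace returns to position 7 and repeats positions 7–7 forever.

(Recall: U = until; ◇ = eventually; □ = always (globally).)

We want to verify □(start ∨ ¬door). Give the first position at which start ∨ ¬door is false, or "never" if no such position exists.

4

Check start ∨ ¬door at each position in order: 0 ✓, 1 ✓, 2 ✓, 3 ✓.
At position 4 the labels are {door, heat}, so start ∨ ¬door is false there. This is the first violation.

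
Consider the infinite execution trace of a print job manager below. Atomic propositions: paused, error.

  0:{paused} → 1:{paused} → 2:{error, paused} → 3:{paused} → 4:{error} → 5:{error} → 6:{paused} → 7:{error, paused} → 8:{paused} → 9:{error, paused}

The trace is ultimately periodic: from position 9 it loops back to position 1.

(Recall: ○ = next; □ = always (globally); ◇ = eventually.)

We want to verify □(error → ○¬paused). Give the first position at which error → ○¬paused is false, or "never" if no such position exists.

2

Check error → ○¬paused at each position in order: 0 ✓, 1 ✓.
At position 2 the labels are {error, paused} and the next position 3 has {paused}, so error → ○¬paused is false there. This is the first violation.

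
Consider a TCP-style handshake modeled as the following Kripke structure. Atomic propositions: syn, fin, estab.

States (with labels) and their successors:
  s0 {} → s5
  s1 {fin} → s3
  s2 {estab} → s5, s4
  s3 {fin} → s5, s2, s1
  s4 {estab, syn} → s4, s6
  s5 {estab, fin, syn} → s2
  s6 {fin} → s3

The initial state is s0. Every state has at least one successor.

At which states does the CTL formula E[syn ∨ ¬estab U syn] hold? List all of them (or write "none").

{s0, s1, s3, s4, s5, s6}

States satisfying syn ∨ ¬estab: {s0, s1, s3, s4, s5, s6}.
States satisfying syn: {s4, s5}.
States satisfying E[syn ∨ ¬estab U syn]: {s0, s1, s3, s4, s5, s6}.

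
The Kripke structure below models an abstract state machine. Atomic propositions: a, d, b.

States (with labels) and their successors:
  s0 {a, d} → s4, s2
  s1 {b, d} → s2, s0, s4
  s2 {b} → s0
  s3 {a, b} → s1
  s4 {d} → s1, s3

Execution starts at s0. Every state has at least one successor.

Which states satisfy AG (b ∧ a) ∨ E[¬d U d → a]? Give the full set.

{s0, s2, s3}

States satisfying b ∧ a: {s3}.
States satisfying AG (b ∧ a): ∅.
States satisfying ¬d: {s2, s3}.
States satisfying d → a: {s0, s2, s3}.
States satisfying E[¬d U d → a]: {s0, s2, s3}.
States satisfying AG (b ∧ a) ∨ E[¬d U d → a]: {s0, s2, s3}.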